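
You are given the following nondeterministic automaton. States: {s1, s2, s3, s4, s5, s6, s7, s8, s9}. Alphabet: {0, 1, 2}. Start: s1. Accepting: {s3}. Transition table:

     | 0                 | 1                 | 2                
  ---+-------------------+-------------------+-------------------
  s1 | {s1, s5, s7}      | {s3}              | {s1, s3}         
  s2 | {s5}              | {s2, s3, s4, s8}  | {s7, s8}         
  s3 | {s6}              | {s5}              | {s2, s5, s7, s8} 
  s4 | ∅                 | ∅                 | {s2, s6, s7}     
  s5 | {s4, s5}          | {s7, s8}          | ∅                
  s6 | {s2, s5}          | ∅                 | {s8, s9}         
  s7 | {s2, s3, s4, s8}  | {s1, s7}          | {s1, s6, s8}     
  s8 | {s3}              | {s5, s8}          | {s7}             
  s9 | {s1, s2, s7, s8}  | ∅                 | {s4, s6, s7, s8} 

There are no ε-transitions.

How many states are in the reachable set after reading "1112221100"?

8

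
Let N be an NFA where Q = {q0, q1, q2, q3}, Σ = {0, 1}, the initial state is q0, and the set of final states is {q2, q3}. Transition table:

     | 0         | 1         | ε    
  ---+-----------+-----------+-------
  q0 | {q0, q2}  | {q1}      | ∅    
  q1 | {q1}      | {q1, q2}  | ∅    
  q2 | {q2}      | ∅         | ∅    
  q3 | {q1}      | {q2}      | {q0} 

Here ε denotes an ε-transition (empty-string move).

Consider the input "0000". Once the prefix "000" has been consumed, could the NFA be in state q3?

No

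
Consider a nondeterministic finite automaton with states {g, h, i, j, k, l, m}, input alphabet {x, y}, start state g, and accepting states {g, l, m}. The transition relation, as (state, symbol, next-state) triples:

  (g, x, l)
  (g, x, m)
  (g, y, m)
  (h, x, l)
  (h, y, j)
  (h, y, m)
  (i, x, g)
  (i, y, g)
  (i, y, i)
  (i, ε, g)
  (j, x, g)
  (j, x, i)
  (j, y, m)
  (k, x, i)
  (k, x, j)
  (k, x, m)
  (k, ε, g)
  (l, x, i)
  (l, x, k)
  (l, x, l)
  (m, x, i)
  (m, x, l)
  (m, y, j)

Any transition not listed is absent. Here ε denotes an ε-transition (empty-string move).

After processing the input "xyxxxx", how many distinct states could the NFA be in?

6

Start in {g}.
Read 'x': g→{l, m}; now {l, m}.
Read 'y': l→∅, m→{j}; now {j}.
Read 'x': j→{g, i}; now {g, i}.
Read 'x': g→{l, m}, i→{g}; now {g, l, m}.
Read 'x': g→{l, m}, l→{i, k, l}, m→{i, l}; union {i, k, l, m}; ε-closure = {g, i, k, l, m}.
Read 'x': g→{l, m}, i→{g}, k→{i, j, m}, l→{i, k, l}, m→{i, l}; now {g, i, j, k, l, m}.
That set has 6 states.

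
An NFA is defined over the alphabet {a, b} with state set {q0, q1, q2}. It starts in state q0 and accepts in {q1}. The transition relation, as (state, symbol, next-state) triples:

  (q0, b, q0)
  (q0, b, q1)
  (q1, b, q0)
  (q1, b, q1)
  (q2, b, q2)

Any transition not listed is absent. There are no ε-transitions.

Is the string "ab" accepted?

Start in {q0}.
Read 'a': {q0} → ∅.
The set is empty and remains empty for the remaining 1 symbol.
The final set ∅ contains no accepting state.

No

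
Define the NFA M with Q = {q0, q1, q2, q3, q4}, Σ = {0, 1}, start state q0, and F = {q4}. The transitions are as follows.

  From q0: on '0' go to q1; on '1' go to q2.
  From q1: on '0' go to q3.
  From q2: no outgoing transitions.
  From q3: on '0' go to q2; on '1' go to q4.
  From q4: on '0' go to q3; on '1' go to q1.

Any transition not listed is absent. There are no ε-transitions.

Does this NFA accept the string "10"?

No

Start in {q0}.
Read '1': {q0} → {q2}.
Read '0': {q2} → ∅.
The final set ∅ contains no accepting state.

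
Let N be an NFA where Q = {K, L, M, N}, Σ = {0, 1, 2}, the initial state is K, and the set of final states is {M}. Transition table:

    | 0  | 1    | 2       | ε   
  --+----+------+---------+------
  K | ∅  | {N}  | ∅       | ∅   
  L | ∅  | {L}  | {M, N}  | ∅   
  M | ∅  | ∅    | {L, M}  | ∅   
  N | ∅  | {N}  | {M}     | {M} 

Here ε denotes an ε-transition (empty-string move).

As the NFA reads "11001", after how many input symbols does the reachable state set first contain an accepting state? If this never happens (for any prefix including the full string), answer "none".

Start in {K}.
Read '1': K→{N}; union {N}; ε-closure = {M, N}.
None of the earlier sets intersect F, but {M, N} does.

1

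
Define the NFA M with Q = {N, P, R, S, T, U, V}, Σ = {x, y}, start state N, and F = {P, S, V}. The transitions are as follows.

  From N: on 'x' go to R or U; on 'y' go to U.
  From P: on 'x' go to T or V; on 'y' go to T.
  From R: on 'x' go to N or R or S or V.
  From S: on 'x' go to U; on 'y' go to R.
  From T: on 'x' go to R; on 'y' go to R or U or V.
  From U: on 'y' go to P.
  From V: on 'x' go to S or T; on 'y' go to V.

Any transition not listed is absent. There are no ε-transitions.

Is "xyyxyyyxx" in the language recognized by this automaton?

No

Start in {N}.
Read 'x': N→{R, U}; now {R, U}.
Read 'y': R→∅, U→{P}; now {P}.
Read 'y': P→{T}; now {T}.
Read 'x': T→{R}; now {R}.
Read 'y': R→∅; now ∅.
The set is empty and remains empty for the remaining 4 symbols.
The final set ∅ contains no accepting state.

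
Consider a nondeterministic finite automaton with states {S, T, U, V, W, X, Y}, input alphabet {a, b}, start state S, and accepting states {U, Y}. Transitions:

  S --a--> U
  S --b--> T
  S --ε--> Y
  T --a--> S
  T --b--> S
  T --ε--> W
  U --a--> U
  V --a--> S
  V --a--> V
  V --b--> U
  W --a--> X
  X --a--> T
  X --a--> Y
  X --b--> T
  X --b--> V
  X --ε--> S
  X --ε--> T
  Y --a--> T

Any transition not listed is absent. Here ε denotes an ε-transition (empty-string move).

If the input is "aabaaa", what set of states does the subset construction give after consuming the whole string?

{S, T, U, V, W, X, Y}

Start: ε-closure({S}) = {S, Y}.
Read 'a': S→{U}, Y→{T}; union {T, U}; ε-closure = {T, U, W}.
Read 'a': T→{S}, U→{U}, W→{X}; union {S, U, X}; ε-closure = {S, T, U, W, X, Y}.
Read 'b': S→{T}, T→{S}, U→∅, W→∅, X→{T, V}, Y→∅; union {S, T, V}; ε-closure = {S, T, V, W, Y}.
Read 'a': S→{U}, T→{S}, V→{S, V}, W→{X}, Y→{T}; union {S, T, U, V, X}; ε-closure = {S, T, U, V, W, X, Y}.
Read 'a': S→{U}, T→{S}, U→{U}, V→{S, V}, W→{X}, X→{T, Y}, Y→{T}; union {S, T, U, V, X, Y}; ε-closure = {S, T, U, V, W, X, Y}.
Read 'a': S→{U}, T→{S}, U→{U}, V→{S, V}, W→{X}, X→{T, Y}, Y→{T}; union {S, T, U, V, X, Y}; ε-closure = {S, T, U, V, W, X, Y}.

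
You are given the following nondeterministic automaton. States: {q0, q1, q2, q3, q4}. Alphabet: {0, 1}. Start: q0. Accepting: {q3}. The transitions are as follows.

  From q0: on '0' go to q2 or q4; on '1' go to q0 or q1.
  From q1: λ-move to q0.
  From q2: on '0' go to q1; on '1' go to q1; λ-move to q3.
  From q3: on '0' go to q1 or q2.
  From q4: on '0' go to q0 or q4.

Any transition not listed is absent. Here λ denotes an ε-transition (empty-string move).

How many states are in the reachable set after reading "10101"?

2

Start in {q0}.
Read '1': {q0} → {q0, q1}.
Read '0': {q0, q1} → {q2, q3, q4}.
Read '1': {q2, q3, q4} → {q0, q1}.
Read '0': {q0, q1} → {q2, q3, q4}.
Read '1': {q2, q3, q4} → {q0, q1}.
That set has 2 states.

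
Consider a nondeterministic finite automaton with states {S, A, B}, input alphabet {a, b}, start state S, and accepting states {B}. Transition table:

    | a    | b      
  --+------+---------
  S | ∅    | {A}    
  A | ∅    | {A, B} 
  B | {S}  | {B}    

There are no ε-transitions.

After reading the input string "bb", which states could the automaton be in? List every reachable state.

Start in {S}.
Read 'b': {S} → {A}.
Read 'b': {A} → {A, B}.

{A, B}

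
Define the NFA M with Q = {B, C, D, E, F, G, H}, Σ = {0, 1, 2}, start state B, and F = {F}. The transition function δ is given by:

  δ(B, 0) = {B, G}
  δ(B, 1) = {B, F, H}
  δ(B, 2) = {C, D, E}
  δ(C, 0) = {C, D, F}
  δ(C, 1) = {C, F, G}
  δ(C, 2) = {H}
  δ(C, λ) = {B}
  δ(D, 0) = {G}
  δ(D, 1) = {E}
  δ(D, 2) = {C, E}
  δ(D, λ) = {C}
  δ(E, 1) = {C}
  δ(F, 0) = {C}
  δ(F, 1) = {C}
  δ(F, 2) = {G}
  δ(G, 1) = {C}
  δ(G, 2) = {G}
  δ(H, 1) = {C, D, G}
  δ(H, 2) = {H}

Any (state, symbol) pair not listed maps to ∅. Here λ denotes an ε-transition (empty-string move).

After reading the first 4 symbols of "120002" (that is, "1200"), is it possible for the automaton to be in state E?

No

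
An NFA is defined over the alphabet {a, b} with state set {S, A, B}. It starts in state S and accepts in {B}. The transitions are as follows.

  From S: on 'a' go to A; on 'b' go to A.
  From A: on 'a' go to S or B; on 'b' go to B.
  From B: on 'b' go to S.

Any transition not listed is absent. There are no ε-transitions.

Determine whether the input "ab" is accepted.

Yes

Start in {S}.
Read 'a': {S} → {A}.
Read 'b': {A} → {B}.
The final set {B} contains the accepting state B.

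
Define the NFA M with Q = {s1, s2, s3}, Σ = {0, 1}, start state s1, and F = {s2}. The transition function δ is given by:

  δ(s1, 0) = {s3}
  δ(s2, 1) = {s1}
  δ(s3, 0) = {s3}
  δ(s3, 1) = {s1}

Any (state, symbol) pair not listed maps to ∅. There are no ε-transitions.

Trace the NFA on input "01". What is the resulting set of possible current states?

Start in {s1}.
Read '0': s1→{s3}; now {s3}.
Read '1': s3→{s1}; now {s1}.

{s1}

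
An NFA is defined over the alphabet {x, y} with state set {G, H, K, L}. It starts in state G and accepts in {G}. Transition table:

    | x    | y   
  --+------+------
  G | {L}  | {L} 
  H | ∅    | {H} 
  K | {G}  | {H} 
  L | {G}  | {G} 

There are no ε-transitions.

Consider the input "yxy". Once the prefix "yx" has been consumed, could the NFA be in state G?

Start in {G}.
Read 'y': G→{L}; now {L}.
Read 'x': L→{G}; now {G}.
State G is in {G}.

Yes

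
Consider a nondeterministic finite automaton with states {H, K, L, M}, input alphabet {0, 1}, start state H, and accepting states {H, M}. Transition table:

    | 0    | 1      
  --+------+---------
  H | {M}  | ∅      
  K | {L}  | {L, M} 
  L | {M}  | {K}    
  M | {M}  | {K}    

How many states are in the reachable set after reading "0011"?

2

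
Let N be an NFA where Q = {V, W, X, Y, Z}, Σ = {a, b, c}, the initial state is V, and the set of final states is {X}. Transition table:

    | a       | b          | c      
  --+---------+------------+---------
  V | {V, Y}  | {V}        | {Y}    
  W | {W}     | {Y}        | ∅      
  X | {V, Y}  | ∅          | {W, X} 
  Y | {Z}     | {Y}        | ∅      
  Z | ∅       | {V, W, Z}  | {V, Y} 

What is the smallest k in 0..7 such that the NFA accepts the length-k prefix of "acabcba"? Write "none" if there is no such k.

Start in {V}.
Read 'a': V→{V, Y}; now {V, Y}.
Read 'c': V→{Y}, Y→∅; now {Y}.
Read 'a': Y→{Z}; now {Z}.
Read 'b': Z→{V, W, Z}; now {V, W, Z}.
Read 'c': V→{Y}, W→∅, Z→{V, Y}; now {V, Y}.
Read 'b': V→{V}, Y→{Y}; now {V, Y}.
Read 'a': V→{V, Y}, Y→{Z}; now {V, Y, Z}.
No reachable set along the way intersects F.

none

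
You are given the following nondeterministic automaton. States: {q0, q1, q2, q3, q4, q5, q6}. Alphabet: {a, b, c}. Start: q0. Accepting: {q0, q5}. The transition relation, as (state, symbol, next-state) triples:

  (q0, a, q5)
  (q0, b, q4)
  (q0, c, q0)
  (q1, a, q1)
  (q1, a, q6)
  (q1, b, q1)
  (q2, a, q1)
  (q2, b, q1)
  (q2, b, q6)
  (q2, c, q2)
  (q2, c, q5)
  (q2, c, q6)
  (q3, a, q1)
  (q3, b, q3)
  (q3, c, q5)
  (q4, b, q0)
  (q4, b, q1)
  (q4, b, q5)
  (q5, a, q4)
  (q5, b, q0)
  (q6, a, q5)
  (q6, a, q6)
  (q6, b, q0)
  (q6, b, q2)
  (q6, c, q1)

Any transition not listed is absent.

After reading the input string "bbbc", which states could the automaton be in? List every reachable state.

{q0}

Start in {q0}.
Read 'b': q0→{q4}; now {q4}.
Read 'b': q4→{q0, q1, q5}; now {q0, q1, q5}.
Read 'b': q0→{q4}, q1→{q1}, q5→{q0}; now {q0, q1, q4}.
Read 'c': q0→{q0}, q1→∅, q4→∅; now {q0}.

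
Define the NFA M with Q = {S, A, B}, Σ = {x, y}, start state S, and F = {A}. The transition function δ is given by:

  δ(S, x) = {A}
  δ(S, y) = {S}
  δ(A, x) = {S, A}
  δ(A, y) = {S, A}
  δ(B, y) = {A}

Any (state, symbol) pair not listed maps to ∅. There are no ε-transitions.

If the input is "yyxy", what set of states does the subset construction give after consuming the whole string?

{S, A}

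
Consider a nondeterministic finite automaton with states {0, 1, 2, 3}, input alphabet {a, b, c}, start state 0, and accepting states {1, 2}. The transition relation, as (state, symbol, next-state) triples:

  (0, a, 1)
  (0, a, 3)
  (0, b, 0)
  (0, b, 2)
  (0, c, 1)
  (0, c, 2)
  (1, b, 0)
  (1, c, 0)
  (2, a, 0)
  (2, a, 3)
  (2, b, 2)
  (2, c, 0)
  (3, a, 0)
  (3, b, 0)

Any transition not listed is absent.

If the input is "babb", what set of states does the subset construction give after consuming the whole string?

{0, 2}

Start in {0}.
Read 'b': {0} → {0, 2}.
Read 'a': {0, 2} → {0, 1, 3}.
Read 'b': {0, 1, 3} → {0, 2}.
Read 'b': {0, 2} → {0, 2}.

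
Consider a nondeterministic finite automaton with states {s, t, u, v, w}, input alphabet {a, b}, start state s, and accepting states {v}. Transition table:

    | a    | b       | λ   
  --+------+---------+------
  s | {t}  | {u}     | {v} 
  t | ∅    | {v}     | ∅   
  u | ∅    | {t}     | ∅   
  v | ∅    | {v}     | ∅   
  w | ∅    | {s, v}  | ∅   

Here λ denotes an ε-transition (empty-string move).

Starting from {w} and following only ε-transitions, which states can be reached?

{w}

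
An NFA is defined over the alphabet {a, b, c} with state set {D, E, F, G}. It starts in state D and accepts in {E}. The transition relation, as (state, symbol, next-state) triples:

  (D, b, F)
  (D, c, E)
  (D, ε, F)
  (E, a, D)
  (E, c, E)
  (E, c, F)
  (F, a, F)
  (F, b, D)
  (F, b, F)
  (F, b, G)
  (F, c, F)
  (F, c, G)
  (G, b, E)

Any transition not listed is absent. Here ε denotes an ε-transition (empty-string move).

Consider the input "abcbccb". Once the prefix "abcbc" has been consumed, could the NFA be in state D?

Start: ε-closure({D}) = {D, F}.
Read 'a': {D, F} → {F}.
Read 'b': {F} → {D, F, G}.
Read 'c': {D, F, G} → {E, F, G}.
Read 'b': {E, F, G} → {D, E, F, G}.
Read 'c': {D, E, F, G} → {E, F, G}.
State D is not in {E, F, G}.

No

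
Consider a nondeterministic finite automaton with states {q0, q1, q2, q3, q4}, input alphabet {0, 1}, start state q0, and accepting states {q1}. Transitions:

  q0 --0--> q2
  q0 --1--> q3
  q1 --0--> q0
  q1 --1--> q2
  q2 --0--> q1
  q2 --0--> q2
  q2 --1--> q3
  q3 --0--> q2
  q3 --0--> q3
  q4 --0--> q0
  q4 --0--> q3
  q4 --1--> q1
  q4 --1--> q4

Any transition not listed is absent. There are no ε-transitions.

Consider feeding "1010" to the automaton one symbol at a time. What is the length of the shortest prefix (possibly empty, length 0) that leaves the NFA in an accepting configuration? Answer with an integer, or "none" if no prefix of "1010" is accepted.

Start in {q0}.
Read '1': q0→{q3}; now {q3}.
Read '0': q3→{q2, q3}; now {q2, q3}.
Read '1': q2→{q3}, q3→∅; now {q3}.
Read '0': q3→{q2, q3}; now {q2, q3}.
No reachable set along the way intersects F.

none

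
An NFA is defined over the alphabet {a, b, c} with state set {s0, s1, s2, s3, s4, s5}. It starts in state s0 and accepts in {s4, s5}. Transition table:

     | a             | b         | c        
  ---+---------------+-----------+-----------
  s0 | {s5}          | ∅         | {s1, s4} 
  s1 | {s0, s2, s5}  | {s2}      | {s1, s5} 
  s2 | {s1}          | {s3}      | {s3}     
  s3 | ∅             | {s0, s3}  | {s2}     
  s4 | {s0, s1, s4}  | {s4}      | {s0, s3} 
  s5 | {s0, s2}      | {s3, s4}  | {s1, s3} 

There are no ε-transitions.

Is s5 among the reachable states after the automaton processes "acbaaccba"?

Start in {s0}.
Read 'a': {s0} → {s5}.
Read 'c': {s5} → {s1, s3}.
Read 'b': {s1, s3} → {s0, s2, s3}.
Read 'a': {s0, s2, s3} → {s1, s5}.
Read 'a': {s1, s5} → {s0, s2, s5}.
Read 'c': {s0, s2, s5} → {s1, s3, s4}.
Read 'c': {s1, s3, s4} → {s0, s1, s2, s3, s5}.
Read 'b': {s0, s1, s2, s3, s5} → {s0, s2, s3, s4}.
Read 'a': {s0, s2, s3, s4} → {s0, s1, s4, s5}.
State s5 is in {s0, s1, s4, s5}.

Yes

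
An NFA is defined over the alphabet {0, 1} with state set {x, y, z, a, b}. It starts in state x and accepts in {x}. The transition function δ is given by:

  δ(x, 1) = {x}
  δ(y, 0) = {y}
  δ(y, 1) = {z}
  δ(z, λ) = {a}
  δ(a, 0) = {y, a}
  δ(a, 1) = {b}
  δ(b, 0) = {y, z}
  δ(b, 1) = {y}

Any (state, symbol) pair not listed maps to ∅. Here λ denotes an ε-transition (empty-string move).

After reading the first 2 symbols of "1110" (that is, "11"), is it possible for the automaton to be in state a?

No

Start in {x}.
Read '1': {x} → {x}.
Read '1': {x} → {x}.
State a is not in {x}.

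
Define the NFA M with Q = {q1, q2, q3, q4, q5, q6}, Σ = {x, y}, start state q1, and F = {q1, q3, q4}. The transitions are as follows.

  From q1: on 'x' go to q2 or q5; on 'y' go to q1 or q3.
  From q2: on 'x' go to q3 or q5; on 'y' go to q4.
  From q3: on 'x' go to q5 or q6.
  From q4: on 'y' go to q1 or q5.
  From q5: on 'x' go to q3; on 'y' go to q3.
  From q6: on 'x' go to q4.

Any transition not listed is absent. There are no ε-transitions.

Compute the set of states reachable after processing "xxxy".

Start in {q1}.
Read 'x': {q1} → {q2, q5}.
Read 'x': {q2, q5} → {q3, q5}.
Read 'x': {q3, q5} → {q3, q5, q6}.
Read 'y': {q3, q5, q6} → {q3}.

{q3}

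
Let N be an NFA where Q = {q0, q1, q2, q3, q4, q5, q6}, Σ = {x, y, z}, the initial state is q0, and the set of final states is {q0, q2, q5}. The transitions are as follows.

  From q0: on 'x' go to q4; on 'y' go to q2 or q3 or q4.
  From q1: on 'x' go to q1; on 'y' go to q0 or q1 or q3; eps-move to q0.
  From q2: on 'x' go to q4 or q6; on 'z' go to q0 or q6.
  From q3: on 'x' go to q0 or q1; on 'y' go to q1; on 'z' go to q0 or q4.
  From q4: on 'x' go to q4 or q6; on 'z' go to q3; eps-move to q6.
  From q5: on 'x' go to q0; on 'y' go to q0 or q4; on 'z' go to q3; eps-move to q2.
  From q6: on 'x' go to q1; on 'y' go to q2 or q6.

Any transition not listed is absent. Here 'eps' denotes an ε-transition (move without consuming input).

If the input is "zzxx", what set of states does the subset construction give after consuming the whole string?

Start in {q0}.
Read 'z': q0→∅; now ∅.
The set is empty and remains empty for the remaining 3 symbols.

∅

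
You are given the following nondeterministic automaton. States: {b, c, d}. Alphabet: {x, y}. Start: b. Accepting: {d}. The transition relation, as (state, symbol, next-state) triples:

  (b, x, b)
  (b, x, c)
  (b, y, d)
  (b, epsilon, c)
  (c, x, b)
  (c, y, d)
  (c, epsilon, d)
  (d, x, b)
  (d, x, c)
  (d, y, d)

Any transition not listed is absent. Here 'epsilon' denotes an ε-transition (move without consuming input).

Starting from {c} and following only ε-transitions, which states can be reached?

{c, d}

Begin with {c}.
ε-move c → d; add d.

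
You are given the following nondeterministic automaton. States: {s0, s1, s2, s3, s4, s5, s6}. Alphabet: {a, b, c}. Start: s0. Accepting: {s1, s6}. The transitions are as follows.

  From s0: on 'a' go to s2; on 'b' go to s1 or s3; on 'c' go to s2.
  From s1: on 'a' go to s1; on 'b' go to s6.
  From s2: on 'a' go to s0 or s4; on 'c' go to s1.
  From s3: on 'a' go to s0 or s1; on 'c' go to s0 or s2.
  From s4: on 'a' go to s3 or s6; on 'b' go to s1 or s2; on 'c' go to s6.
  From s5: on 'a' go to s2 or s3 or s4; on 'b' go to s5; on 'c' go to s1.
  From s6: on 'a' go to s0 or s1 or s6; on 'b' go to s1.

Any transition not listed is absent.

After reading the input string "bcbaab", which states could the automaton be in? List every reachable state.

Start in {s0}.
Read 'b': {s0} → {s1, s3}.
Read 'c': {s1, s3} → {s0, s2}.
Read 'b': {s0, s2} → {s1, s3}.
Read 'a': {s1, s3} → {s0, s1}.
Read 'a': {s0, s1} → {s1, s2}.
Read 'b': {s1, s2} → {s6}.

{s6}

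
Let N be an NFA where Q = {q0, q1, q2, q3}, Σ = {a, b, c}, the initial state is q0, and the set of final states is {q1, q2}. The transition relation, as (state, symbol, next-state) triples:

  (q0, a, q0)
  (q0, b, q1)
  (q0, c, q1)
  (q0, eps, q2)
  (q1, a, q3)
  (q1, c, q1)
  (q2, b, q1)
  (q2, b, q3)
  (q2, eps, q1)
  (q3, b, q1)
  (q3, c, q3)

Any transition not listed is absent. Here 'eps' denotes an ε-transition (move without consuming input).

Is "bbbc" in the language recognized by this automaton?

No

Start: ε-closure({q0}) = {q0, q1, q2}.
Read 'b': q0→{q1}, q1→∅, q2→{q1, q3}; now {q1, q3}.
Read 'b': q1→∅, q3→{q1}; now {q1}.
Read 'b': q1→∅; now ∅.
The set is empty and remains empty for the remaining 1 symbol.
The final set ∅ contains no accepting state.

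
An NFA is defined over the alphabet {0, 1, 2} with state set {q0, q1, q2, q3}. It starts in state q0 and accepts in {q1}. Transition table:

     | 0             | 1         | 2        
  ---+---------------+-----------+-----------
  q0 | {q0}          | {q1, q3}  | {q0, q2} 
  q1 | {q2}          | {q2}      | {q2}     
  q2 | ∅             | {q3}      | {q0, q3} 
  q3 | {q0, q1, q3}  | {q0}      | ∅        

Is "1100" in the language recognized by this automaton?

No

Start in {q0}.
Read '1': q0→{q1, q3}; now {q1, q3}.
Read '1': q1→{q2}, q3→{q0}; now {q0, q2}.
Read '0': q0→{q0}, q2→∅; now {q0}.
Read '0': q0→{q0}; now {q0}.
The final set {q0} contains no accepting state.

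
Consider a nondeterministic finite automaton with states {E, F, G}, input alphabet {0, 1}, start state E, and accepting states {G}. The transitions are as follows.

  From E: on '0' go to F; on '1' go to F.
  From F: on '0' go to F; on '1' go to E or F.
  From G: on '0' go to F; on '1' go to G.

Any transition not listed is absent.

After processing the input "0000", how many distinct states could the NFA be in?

1

Start in {E}.
Read '0': {E} → {F}.
Read '0': {F} → {F}.
Read '0': {F} → {F}.
Read '0': {F} → {F}.
That set has 1 state.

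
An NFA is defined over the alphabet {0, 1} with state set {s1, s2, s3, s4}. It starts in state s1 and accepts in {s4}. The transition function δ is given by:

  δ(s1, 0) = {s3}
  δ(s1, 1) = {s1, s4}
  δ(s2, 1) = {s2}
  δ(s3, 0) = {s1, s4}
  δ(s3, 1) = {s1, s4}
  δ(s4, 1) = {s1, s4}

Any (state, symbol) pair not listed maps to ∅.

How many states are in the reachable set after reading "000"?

1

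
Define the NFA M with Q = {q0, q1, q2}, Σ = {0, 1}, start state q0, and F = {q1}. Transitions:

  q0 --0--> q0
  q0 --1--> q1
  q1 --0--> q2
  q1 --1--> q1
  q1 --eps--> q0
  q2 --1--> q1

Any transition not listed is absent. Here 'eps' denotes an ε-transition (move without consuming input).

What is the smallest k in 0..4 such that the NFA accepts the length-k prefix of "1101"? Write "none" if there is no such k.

1

Start in {q0}.
Read '1': q0→{q1}; union {q1}; ε-closure = {q0, q1}.
None of the earlier sets intersect F, but {q0, q1} does.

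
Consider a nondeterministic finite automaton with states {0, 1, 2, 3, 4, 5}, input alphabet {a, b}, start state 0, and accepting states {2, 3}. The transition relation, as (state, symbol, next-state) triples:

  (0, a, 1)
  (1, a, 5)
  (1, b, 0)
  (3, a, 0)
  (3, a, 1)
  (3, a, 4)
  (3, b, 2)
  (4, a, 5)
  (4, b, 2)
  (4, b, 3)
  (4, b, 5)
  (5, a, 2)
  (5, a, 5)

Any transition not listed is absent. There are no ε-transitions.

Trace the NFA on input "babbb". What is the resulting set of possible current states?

Start in {0}.
Read 'b': {0} → ∅.
The set is empty and remains empty for the remaining 4 symbols.

∅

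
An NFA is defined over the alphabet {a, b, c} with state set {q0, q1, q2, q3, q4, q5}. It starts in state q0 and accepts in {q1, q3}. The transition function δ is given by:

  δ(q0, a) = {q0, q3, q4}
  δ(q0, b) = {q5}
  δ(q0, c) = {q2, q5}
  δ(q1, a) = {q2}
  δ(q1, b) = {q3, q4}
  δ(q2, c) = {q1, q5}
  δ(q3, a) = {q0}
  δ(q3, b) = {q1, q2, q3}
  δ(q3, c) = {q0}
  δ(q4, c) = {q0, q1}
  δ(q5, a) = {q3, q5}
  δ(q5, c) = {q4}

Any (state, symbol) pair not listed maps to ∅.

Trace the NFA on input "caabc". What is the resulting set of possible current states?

{q0, q1, q4, q5}

Start in {q0}.
Read 'c': q0→{q2, q5}; now {q2, q5}.
Read 'a': q2→∅, q5→{q3, q5}; now {q3, q5}.
Read 'a': q3→{q0}, q5→{q3, q5}; now {q0, q3, q5}.
Read 'b': q0→{q5}, q3→{q1, q2, q3}, q5→∅; now {q1, q2, q3, q5}.
Read 'c': q1→∅, q2→{q1, q5}, q3→{q0}, q5→{q4}; now {q0, q1, q4, q5}.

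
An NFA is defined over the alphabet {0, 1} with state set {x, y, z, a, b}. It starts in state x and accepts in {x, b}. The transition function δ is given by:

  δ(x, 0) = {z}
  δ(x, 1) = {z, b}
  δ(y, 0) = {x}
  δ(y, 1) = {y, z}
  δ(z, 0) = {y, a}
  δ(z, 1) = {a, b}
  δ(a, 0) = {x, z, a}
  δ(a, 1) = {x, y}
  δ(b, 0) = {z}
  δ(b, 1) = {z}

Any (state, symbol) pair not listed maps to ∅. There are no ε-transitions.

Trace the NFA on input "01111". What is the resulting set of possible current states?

{x, y, z, a, b}

Start in {x}.
Read '0': {x} → {z}.
Read '1': {z} → {a, b}.
Read '1': {a, b} → {x, y, z}.
Read '1': {x, y, z} → {y, z, a, b}.
Read '1': {y, z, a, b} → {x, y, z, a, b}.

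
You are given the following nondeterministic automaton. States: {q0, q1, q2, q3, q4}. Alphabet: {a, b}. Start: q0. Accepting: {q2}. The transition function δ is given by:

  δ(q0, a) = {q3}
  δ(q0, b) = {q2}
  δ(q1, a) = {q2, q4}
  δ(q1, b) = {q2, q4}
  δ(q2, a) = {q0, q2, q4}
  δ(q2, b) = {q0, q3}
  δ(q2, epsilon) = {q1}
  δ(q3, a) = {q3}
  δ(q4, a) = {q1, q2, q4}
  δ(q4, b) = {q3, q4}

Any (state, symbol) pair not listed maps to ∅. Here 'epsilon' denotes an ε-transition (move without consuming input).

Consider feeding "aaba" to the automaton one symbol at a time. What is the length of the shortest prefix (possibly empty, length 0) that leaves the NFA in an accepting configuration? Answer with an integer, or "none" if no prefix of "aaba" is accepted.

none

Start in {q0}.
Read 'a': q0→{q3}; now {q3}.
Read 'a': q3→{q3}; now {q3}.
Read 'b': q3→∅; now ∅.
The set is empty and remains empty for the remaining 1 symbol.
No reachable set along the way intersects F.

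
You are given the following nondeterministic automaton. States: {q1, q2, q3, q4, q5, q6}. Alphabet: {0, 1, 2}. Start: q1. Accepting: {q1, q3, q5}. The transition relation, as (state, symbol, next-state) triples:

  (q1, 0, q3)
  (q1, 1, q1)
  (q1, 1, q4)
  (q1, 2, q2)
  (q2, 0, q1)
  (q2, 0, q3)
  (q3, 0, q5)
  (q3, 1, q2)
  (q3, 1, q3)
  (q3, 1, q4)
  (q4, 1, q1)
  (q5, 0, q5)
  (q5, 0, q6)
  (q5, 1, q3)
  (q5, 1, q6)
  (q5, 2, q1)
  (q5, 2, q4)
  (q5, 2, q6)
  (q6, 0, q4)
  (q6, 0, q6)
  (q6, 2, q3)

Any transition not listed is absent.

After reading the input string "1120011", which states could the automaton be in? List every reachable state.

Start in {q1}.
Read '1': q1→{q1, q4}; now {q1, q4}.
Read '1': q1→{q1, q4}, q4→{q1}; now {q1, q4}.
Read '2': q1→{q2}, q4→∅; now {q2}.
Read '0': q2→{q1, q3}; now {q1, q3}.
Read '0': q1→{q3}, q3→{q5}; now {q3, q5}.
Read '1': q3→{q2, q3, q4}, q5→{q3, q6}; now {q2, q3, q4, q6}.
Read '1': q2→∅, q3→{q2, q3, q4}, q4→{q1}, q6→∅; now {q1, q2, q3, q4}.

{q1, q2, q3, q4}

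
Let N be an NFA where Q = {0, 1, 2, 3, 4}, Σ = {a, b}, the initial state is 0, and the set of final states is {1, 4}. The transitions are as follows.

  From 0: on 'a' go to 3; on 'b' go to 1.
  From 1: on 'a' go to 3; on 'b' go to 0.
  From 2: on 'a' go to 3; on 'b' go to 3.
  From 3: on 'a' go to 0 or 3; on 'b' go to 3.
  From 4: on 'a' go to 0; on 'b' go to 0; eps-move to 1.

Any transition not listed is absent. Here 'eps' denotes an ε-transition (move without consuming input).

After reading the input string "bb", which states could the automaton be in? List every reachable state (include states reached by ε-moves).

Start in {0}.
Read 'b': 0→{1}; now {1}.
Read 'b': 1→{0}; now {0}.

{0}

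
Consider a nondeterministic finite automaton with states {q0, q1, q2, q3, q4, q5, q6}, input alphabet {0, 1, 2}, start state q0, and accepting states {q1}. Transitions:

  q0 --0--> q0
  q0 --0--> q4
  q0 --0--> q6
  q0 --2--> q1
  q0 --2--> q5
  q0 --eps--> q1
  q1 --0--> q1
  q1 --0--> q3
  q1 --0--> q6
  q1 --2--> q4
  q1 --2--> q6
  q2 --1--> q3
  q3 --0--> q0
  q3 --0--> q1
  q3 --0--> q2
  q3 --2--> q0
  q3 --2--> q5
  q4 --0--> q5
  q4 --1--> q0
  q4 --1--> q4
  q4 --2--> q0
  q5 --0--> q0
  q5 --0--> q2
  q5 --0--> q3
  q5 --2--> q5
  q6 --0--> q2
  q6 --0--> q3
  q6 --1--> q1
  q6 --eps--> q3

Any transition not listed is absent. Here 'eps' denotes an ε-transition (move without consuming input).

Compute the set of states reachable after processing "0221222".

{q0, q1, q3, q4, q5, q6}

Start: ε-closure({q0}) = {q0, q1}.
Read '0': q0→{q0, q4, q6}, q1→{q1, q3, q6}; now {q0, q1, q3, q4, q6}.
Read '2': q0→{q1, q5}, q1→{q4, q6}, q3→{q0, q5}, q4→{q0}, q6→∅; union {q0, q1, q4, q5, q6}; ε-closure = {q0, q1, q3, q4, q5, q6}.
Read '2': q0→{q1, q5}, q1→{q4, q6}, q3→{q0, q5}, q4→{q0}, q5→{q5}, q6→∅; union {q0, q1, q4, q5, q6}; ε-closure = {q0, q1, q3, q4, q5, q6}.
Read '1': q0→∅, q1→∅, q3→∅, q4→{q0, q4}, q5→∅, q6→{q1}; now {q0, q1, q4}.
Read '2': q0→{q1, q5}, q1→{q4, q6}, q4→{q0}; union {q0, q1, q4, q5, q6}; ε-closure = {q0, q1, q3, q4, q5, q6}.
Read '2': q0→{q1, q5}, q1→{q4, q6}, q3→{q0, q5}, q4→{q0}, q5→{q5}, q6→∅; union {q0, q1, q4, q5, q6}; ε-closure = {q0, q1, q3, q4, q5, q6}.
Read '2': q0→{q1, q5}, q1→{q4, q6}, q3→{q0, q5}, q4→{q0}, q5→{q5}, q6→∅; union {q0, q1, q4, q5, q6}; ε-closure = {q0, q1, q3, q4, q5, q6}.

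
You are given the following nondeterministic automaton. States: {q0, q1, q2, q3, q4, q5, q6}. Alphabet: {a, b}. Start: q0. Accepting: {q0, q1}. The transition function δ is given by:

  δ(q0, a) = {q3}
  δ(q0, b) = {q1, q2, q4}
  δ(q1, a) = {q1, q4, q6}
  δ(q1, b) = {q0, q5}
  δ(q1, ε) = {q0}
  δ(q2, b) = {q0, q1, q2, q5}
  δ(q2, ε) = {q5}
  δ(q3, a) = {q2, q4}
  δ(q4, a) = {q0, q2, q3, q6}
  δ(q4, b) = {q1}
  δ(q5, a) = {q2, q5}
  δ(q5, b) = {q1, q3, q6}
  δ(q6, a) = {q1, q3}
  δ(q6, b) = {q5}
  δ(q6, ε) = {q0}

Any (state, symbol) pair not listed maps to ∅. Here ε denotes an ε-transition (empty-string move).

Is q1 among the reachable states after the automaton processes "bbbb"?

Yes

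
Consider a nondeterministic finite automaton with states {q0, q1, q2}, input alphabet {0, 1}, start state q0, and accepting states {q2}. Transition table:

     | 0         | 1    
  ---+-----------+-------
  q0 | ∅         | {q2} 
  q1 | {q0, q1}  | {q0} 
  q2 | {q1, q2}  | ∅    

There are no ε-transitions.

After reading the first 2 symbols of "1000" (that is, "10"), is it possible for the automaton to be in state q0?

Start in {q0}.
Read '1': {q0} → {q2}.
Read '0': {q2} → {q1, q2}.
State q0 is not in {q1, q2}.

No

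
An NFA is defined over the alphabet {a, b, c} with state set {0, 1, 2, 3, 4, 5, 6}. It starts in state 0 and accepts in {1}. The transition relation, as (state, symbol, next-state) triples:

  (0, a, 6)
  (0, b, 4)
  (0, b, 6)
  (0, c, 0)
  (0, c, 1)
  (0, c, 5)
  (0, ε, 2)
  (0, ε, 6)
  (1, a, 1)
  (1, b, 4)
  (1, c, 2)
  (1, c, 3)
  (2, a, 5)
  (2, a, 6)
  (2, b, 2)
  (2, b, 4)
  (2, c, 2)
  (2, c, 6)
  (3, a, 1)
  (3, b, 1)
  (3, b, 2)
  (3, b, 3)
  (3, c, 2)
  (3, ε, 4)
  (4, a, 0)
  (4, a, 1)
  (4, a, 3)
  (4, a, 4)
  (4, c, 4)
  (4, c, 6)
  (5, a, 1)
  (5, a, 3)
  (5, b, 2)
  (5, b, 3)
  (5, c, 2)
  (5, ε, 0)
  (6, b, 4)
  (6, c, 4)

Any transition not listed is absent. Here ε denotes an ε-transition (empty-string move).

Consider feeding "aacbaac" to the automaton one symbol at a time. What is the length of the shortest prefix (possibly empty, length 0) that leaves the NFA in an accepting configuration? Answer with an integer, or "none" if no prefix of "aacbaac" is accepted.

2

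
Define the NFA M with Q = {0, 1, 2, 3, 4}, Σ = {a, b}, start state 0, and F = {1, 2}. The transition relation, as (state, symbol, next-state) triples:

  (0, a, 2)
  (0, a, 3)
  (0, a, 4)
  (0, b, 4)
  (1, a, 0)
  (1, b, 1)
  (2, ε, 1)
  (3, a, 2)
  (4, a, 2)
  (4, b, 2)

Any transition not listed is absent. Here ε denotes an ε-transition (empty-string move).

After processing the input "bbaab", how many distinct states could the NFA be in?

Start in {0}.
Read 'b': {0} → {4}.
Read 'b': {4} → {1, 2}.
Read 'a': {1, 2} → {0}.
Read 'a': {0} → {1, 2, 3, 4}.
Read 'b': {1, 2, 3, 4} → {1, 2}.
That set has 2 states.

2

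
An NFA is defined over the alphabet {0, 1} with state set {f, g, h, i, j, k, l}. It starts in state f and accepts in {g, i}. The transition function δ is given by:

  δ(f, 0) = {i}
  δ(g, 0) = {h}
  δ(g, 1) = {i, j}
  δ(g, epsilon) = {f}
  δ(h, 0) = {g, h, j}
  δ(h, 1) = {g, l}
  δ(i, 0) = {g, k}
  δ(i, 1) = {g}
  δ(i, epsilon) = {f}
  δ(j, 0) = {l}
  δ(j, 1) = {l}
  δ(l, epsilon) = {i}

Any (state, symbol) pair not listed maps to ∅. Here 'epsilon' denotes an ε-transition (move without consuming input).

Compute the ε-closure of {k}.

{k}

Begin with {k}.
No ε-moves leave this set, so the closure equals the set itself.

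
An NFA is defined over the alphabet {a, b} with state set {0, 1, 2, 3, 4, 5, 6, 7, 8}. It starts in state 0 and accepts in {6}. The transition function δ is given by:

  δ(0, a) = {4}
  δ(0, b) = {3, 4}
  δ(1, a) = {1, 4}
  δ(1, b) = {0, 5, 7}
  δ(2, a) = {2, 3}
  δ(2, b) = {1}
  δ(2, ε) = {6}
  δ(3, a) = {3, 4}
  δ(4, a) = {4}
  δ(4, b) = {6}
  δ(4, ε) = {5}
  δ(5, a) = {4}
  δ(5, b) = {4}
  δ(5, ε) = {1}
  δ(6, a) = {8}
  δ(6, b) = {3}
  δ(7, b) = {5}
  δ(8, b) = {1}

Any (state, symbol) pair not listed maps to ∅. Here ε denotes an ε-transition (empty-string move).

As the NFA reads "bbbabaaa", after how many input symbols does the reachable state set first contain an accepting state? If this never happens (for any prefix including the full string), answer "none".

2

Start in {0}.
Read 'b': 0→{3, 4}; union {3, 4}; ε-closure = {1, 3, 4, 5}.
Read 'b': 1→{0, 5, 7}, 3→∅, 4→{6}, 5→{4}; union {0, 4, 5, 6, 7}; ε-closure = {0, 1, 4, 5, 6, 7}.
None of the earlier sets intersect F, but {0, 1, 4, 5, 6, 7} does.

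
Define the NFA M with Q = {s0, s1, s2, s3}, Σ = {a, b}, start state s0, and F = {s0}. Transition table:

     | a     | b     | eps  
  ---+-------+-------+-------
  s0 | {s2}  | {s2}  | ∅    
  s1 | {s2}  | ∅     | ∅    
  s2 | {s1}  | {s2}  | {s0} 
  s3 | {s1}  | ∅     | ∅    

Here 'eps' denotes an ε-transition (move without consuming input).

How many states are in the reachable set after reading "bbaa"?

Start in {s0}.
Read 'b': {s0} → {s0, s2}.
Read 'b': {s0, s2} → {s0, s2}.
Read 'a': {s0, s2} → {s0, s1, s2}.
Read 'a': {s0, s1, s2} → {s0, s1, s2}.
That set has 3 states.

3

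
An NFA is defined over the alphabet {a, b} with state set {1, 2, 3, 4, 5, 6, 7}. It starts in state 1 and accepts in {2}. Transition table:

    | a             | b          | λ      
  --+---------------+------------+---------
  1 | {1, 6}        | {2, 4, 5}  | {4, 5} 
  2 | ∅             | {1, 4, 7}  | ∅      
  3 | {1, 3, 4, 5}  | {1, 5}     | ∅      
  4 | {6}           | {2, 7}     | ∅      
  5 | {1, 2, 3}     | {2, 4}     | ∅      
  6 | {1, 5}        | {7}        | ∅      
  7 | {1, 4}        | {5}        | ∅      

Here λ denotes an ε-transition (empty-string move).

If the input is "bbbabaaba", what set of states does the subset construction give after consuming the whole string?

Start: ε-closure({1}) = {1, 4, 5}.
Read 'b': 1→{2, 4, 5}, 4→{2, 7}, 5→{2, 4}; now {2, 4, 5, 7}.
Read 'b': 2→{1, 4, 7}, 4→{2, 7}, 5→{2, 4}, 7→{5}; now {1, 2, 4, 5, 7}.
Read 'b': 1→{2, 4, 5}, 2→{1, 4, 7}, 4→{2, 7}, 5→{2, 4}, 7→{5}; now {1, 2, 4, 5, 7}.
Read 'a': 1→{1, 6}, 2→∅, 4→{6}, 5→{1, 2, 3}, 7→{1, 4}; union {1, 2, 3, 4, 6}; ε-closure = {1, 2, 3, 4, 5, 6}.
Read 'b': 1→{2, 4, 5}, 2→{1, 4, 7}, 3→{1, 5}, 4→{2, 7}, 5→{2, 4}, 6→{7}; now {1, 2, 4, 5, 7}.
Read 'a': 1→{1, 6}, 2→∅, 4→{6}, 5→{1, 2, 3}, 7→{1, 4}; union {1, 2, 3, 4, 6}; ε-closure = {1, 2, 3, 4, 5, 6}.
Read 'a': 1→{1, 6}, 2→∅, 3→{1, 3, 4, 5}, 4→{6}, 5→{1, 2, 3}, 6→{1, 5}; now {1, 2, 3, 4, 5, 6}.
Read 'b': 1→{2, 4, 5}, 2→{1, 4, 7}, 3→{1, 5}, 4→{2, 7}, 5→{2, 4}, 6→{7}; now {1, 2, 4, 5, 7}.
Read 'a': 1→{1, 6}, 2→∅, 4→{6}, 5→{1, 2, 3}, 7→{1, 4}; union {1, 2, 3, 4, 6}; ε-closure = {1, 2, 3, 4, 5, 6}.

{1, 2, 3, 4, 5, 6}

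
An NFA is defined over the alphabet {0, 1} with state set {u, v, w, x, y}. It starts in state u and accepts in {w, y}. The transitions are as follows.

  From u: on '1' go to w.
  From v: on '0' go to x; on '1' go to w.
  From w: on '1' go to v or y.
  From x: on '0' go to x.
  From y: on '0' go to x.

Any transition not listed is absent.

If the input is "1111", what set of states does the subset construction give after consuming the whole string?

Start in {u}.
Read '1': {u} → {w}.
Read '1': {w} → {v, y}.
Read '1': {v, y} → {w}.
Read '1': {w} → {v, y}.

{v, y}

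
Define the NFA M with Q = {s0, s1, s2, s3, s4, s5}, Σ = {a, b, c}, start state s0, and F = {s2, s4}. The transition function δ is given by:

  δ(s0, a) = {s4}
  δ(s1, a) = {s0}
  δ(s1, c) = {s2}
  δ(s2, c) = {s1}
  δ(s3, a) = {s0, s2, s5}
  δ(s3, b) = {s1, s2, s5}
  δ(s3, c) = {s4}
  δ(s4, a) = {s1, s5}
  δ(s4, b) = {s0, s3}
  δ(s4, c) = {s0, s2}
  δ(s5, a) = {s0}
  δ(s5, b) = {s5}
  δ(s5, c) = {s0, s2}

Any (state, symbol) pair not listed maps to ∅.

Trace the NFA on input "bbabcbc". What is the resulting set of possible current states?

Start in {s0}.
Read 'b': s0→∅; now ∅.
The set is empty and remains empty for the remaining 6 symbols.

∅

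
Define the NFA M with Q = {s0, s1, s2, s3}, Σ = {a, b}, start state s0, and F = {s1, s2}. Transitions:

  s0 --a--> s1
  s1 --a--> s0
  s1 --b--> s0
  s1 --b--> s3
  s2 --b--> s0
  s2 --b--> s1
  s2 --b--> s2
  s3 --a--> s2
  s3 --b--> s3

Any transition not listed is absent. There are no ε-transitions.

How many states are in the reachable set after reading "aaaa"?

1

Start in {s0}.
Read 'a': s0→{s1}; now {s1}.
Read 'a': s1→{s0}; now {s0}.
Read 'a': s0→{s1}; now {s1}.
Read 'a': s1→{s0}; now {s0}.
That set has 1 state.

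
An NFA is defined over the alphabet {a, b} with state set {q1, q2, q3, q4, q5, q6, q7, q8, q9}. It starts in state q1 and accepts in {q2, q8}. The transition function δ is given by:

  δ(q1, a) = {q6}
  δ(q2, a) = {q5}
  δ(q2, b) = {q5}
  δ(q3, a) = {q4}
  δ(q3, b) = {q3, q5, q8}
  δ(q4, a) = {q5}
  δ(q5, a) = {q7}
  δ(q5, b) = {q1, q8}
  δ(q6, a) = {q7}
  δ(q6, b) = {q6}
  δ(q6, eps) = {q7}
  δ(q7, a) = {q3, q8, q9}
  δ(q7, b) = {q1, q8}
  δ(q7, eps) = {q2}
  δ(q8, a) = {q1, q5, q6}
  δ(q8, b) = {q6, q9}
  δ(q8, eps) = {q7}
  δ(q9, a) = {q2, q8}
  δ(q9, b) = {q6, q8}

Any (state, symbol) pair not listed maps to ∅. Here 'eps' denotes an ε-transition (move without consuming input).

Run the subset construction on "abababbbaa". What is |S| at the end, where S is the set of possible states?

9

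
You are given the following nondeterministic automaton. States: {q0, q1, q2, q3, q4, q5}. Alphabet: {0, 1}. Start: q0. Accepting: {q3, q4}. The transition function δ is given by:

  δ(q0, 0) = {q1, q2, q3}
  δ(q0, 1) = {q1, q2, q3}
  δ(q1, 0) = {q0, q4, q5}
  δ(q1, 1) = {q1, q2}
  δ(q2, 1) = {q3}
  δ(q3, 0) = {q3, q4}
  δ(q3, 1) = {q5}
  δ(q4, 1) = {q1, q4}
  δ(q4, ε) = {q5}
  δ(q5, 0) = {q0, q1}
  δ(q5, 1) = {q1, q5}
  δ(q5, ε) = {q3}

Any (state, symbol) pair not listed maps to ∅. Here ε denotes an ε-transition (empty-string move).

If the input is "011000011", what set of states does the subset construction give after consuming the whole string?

Start in {q0}.
Read '0': {q0} → {q1, q2, q3}.
Read '1': {q1, q2, q3} → {q1, q2, q3, q5}.
Read '1': {q1, q2, q3, q5} → {q1, q2, q3, q5}.
Read '0': {q1, q2, q3, q5} → {q0, q1, q3, q4, q5}.
Read '0': {q0, q1, q3, q4, q5} → {q0, q1, q2, q3, q4, q5}.
Read '0': {q0, q1, q2, q3, q4, q5} → {q0, q1, q2, q3, q4, q5}.
Read '0': {q0, q1, q2, q3, q4, q5} → {q0, q1, q2, q3, q4, q5}.
Read '1': {q0, q1, q2, q3, q4, q5} → {q1, q2, q3, q4, q5}.
Read '1': {q1, q2, q3, q4, q5} → {q1, q2, q3, q4, q5}.

{q1, q2, q3, q4, q5}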